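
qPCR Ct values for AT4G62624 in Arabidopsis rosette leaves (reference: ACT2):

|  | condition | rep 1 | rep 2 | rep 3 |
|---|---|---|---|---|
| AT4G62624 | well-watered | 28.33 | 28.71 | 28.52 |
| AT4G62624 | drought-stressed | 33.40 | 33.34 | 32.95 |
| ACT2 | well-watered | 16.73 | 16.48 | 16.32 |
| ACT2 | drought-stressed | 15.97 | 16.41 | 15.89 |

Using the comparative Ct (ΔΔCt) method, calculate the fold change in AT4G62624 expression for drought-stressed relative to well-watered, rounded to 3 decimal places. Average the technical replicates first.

0.029

Mean Ct: AT4G62624 well-watered 28.520; AT4G62624 drought-stressed 33.230; ACT2 well-watered 16.510; ACT2 drought-stressed 16.090
ΔCt(well-watered) = 28.520 − 16.510 = 12.010
ΔCt(drought-stressed) = 33.230 − 16.090 = 17.140
ΔΔCt = 17.140 − 12.010 = 5.130
Fold change = 2^(−5.130) = 0.0286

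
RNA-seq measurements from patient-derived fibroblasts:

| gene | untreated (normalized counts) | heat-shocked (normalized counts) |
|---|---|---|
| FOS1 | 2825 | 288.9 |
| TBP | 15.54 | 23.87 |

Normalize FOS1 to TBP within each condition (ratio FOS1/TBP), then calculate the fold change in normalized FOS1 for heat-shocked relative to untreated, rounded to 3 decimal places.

0.067

FOS1/TBP (untreated) = 2825 / 15.54 = 181.79
FOS1/TBP (heat-shocked) = 288.9 / 23.87 = 12.103
Fold change = 12.103 / 181.79 = 0.0666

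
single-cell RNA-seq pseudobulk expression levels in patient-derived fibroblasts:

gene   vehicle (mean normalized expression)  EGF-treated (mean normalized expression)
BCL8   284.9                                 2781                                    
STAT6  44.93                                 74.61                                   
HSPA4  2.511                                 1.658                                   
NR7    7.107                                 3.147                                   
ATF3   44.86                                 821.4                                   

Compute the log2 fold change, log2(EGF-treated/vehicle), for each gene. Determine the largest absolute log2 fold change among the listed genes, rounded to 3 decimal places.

log2(2781/284.9) = 3.287  (BCL8)
log2(74.61/44.93) = 0.732  (STAT6)
log2(1.658/2.511) = -0.599  (HSPA4)
log2(3.147/7.107) = -1.175  (NR7)
log2(821.4/44.86) = 4.195  (ATF3)
The largest magnitude belongs to ATF3.

4.195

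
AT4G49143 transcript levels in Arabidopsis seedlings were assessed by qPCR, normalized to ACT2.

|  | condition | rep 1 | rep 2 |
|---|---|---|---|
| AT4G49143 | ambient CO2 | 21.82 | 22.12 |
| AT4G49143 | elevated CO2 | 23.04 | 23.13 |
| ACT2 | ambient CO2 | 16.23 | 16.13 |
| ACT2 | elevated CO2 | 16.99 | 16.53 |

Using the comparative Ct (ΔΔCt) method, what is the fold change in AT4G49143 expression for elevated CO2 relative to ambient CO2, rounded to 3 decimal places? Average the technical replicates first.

0.690

Mean Ct: AT4G49143 ambient CO2 21.970; AT4G49143 elevated CO2 23.085; ACT2 ambient CO2 16.180; ACT2 elevated CO2 16.760
ΔCt(ambient CO2) = 21.970 − 16.180 = 5.790
ΔCt(elevated CO2) = 23.085 − 16.760 = 6.325
ΔΔCt = 6.325 − 5.790 = 0.535
Fold change = 2^(−0.535) = 0.6902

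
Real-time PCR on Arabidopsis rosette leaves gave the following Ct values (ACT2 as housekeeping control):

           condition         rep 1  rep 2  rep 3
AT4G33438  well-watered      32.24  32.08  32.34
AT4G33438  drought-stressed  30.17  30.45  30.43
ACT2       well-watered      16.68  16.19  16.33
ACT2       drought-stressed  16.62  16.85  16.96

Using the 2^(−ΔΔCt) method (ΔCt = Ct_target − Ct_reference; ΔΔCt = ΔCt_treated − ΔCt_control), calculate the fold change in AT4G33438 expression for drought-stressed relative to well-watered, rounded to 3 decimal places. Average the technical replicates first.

4.857

Mean Ct: AT4G33438 well-watered 32.220; AT4G33438 drought-stressed 30.350; ACT2 well-watered 16.400; ACT2 drought-stressed 16.810
ΔCt(well-watered) = 32.220 − 16.400 = 15.820
ΔCt(drought-stressed) = 30.350 − 16.810 = 13.540
ΔΔCt = 13.540 − 15.820 = -2.280
Fold change = 2^(−(-2.280)) = 2^2.280 = 4.8568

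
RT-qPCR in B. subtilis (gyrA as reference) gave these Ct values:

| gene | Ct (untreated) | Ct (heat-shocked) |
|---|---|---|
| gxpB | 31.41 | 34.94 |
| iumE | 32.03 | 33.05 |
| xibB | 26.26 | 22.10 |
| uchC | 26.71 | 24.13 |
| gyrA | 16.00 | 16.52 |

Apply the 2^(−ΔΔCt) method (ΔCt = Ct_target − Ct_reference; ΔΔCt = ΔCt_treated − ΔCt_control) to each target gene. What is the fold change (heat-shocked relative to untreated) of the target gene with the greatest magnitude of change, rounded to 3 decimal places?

25.634

gxpB: ΔΔCt = (34.94−16.52) − (31.41−16.00) = 18.42 − 15.41 = 3.01; fold change = 2^-3.01 = 0.124
iumE: ΔΔCt = (33.05−16.52) − (32.03−16.00) = 16.53 − 16.03 = 0.50; fold change = 2^-0.50 = 0.707
xibB: ΔΔCt = (22.10−16.52) − (26.26−16.00) = 5.58 − 10.26 = -4.68; fold change = 2^4.68 = 25.634
uchC: ΔΔCt = (24.13−16.52) − (26.71−16.00) = 7.61 − 10.71 = -3.10; fold change = 2^3.10 = 8.574
xibB has the largest |ΔΔCt| = 4.68.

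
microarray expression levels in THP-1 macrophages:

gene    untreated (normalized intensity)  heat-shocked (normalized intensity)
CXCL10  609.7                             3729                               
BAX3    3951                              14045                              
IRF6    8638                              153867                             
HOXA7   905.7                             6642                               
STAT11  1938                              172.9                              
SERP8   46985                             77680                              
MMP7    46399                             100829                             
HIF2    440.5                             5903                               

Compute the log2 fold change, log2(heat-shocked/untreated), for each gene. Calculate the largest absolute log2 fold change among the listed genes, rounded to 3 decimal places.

log2(3729/609.7) = 2.613  (CXCL10)
log2(14045/3951) = 1.830  (BAX3)
log2(153867/8638) = 4.155  (IRF6)
log2(6642/905.7) = 2.875  (HOXA7)
log2(172.9/1938) = -3.487  (STAT11)
log2(77680/46985) = 0.725  (SERP8)
log2(100829/46399) = 1.120  (MMP7)
log2(5903/440.5) = 3.744  (HIF2)
The largest magnitude belongs to IRF6.

4.155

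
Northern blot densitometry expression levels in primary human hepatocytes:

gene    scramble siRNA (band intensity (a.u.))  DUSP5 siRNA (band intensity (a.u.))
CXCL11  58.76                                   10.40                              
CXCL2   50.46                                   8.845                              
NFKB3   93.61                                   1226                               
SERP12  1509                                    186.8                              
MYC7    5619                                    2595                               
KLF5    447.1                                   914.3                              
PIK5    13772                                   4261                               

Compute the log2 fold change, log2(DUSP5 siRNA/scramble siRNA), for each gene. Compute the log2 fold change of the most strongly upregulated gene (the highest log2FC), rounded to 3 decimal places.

3.711

log2(10.40/58.76) = -2.498  (CXCL11)
log2(8.845/50.46) = -2.512  (CXCL2)
log2(1226/93.61) = 3.711  (NFKB3)
log2(186.8/1509) = -3.014  (SERP12)
log2(2595/5619) = -1.115  (MYC7)
log2(914.3/447.1) = 1.032  (KLF5)
log2(4261/13772) = -1.692  (PIK5)
NFKB3 is most strongly upregulated.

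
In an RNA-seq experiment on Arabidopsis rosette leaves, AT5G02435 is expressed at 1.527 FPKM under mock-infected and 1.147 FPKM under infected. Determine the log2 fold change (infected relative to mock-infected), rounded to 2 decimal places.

-0.41

Fold change = 1.147 / 1.527 = 0.7511
log2(0.7511) = -0.413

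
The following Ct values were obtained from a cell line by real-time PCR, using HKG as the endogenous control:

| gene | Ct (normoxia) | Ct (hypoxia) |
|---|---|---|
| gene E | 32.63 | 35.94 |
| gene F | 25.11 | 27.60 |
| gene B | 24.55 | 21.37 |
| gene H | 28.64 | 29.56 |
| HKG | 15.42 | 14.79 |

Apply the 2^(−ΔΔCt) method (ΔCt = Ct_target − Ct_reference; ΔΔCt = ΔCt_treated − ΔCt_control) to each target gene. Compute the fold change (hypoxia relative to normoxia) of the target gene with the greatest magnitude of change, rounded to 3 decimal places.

gene E: ΔΔCt = (35.94−14.79) − (32.63−15.42) = 21.15 − 17.21 = 3.94; fold change = 2^-3.94 = 0.065
gene F: ΔΔCt = (27.60−14.79) − (25.11−15.42) = 12.81 − 9.69 = 3.12; fold change = 2^-3.12 = 0.115
gene B: ΔΔCt = (21.37−14.79) − (24.55−15.42) = 6.58 − 9.13 = -2.55; fold change = 2^2.55 = 5.856
gene H: ΔΔCt = (29.56−14.79) − (28.64−15.42) = 14.77 − 13.22 = 1.55; fold change = 2^-1.55 = 0.342
gene E has the largest |ΔΔCt| = 3.94.

0.065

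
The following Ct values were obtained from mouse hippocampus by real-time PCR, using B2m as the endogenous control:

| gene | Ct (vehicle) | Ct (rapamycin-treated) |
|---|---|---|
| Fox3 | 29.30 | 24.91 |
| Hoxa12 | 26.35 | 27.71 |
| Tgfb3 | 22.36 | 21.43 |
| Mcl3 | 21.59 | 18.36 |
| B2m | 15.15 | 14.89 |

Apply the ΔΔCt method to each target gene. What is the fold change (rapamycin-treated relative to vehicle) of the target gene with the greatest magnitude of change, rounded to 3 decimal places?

Fox3: ΔΔCt = (24.91−14.89) − (29.30−15.15) = 10.02 − 14.15 = -4.13; fold change = 2^4.13 = 17.509
Hoxa12: ΔΔCt = (27.71−14.89) − (26.35−15.15) = 12.82 − 11.20 = 1.62; fold change = 2^-1.62 = 0.325
Tgfb3: ΔΔCt = (21.43−14.89) − (22.36−15.15) = 6.54 − 7.21 = -0.67; fold change = 2^0.67 = 1.591
Mcl3: ΔΔCt = (18.36−14.89) − (21.59−15.15) = 3.47 − 6.44 = -2.97; fold change = 2^2.97 = 7.835
Fox3 has the largest |ΔΔCt| = 4.13.

17.509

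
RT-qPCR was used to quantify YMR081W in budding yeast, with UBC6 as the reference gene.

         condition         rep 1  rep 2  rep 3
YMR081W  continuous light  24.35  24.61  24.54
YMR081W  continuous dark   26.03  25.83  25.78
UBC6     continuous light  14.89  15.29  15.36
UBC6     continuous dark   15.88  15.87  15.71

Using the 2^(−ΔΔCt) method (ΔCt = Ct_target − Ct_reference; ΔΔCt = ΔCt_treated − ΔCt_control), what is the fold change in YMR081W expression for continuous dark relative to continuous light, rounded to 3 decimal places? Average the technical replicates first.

0.599

Mean Ct: YMR081W continuous light 24.500; YMR081W continuous dark 25.880; UBC6 continuous light 15.180; UBC6 continuous dark 15.820
ΔCt(continuous light) = 24.500 − 15.180 = 9.320
ΔCt(continuous dark) = 25.880 − 15.820 = 10.060
ΔΔCt = 10.060 − 9.320 = 0.740
Fold change = 2^(−0.740) = 0.5987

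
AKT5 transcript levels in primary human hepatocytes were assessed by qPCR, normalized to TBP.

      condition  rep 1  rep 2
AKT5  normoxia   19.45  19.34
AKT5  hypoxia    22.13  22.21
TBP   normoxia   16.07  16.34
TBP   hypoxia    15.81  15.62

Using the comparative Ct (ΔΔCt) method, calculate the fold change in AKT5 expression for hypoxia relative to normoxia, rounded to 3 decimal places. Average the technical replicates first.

Mean Ct: AKT5 normoxia 19.395; AKT5 hypoxia 22.170; TBP normoxia 16.205; TBP hypoxia 15.715
ΔCt(normoxia) = 19.395 − 16.205 = 3.190
ΔCt(hypoxia) = 22.170 − 15.715 = 6.455
ΔΔCt = 6.455 − 3.190 = 3.265
Fold change = 2^(−3.265) = 0.1040

0.104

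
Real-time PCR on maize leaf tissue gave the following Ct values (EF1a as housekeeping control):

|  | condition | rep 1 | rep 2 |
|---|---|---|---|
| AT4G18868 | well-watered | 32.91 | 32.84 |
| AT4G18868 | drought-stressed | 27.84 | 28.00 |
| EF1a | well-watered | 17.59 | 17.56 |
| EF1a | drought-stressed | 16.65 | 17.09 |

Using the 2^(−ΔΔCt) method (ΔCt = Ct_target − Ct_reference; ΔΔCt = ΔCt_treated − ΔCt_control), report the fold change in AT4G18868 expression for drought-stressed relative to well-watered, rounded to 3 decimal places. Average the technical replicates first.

Mean Ct: AT4G18868 well-watered 32.875; AT4G18868 drought-stressed 27.920; EF1a well-watered 17.575; EF1a drought-stressed 16.870
ΔCt(well-watered) = 32.875 − 17.575 = 15.300
ΔCt(drought-stressed) = 27.920 − 16.870 = 11.050
ΔΔCt = 11.050 − 15.300 = -4.250
Fold change = 2^(−(-4.250)) = 2^4.250 = 19.0273

19.027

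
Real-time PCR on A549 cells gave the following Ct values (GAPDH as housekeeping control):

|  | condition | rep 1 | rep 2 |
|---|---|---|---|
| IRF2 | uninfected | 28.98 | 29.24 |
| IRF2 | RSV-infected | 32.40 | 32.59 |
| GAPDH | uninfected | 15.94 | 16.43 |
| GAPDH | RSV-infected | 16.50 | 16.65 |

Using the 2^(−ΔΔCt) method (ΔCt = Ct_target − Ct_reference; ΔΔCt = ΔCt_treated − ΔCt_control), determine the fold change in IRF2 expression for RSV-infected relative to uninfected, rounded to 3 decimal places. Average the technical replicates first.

0.125

Mean Ct: IRF2 uninfected 29.110; IRF2 RSV-infected 32.495; GAPDH uninfected 16.185; GAPDH RSV-infected 16.575
ΔCt(uninfected) = 29.110 − 16.185 = 12.925
ΔCt(RSV-infected) = 32.495 − 16.575 = 15.920
ΔΔCt = 15.920 − 12.925 = 2.995
Fold change = 2^(−2.995) = 0.1254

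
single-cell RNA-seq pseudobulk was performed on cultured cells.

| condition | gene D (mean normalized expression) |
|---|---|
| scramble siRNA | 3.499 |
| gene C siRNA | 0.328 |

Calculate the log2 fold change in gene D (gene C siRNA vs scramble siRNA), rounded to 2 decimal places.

-3.42

Fold change = 0.328 / 3.499 = 0.0937
log2(0.0937) = -3.415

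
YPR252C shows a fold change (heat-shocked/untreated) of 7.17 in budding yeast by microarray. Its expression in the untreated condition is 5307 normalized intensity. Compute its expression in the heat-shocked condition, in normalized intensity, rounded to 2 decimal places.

38051.19

heat-shocked expression = 5307 × 7.17 = 38051.19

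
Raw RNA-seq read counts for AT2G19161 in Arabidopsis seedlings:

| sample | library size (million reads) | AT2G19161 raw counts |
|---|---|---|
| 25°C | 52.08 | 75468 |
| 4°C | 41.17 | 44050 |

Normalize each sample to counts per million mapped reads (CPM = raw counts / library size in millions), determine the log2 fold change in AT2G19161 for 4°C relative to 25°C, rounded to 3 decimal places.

-0.438

CPM(25°C) = 75468 / 52.08 = 1449.0783
CPM(4°C) = 44050 / 41.17 = 1069.9538
Fold change = 1069.9538 / 1449.0783 = 0.73837
log2(0.73837) = -0.4376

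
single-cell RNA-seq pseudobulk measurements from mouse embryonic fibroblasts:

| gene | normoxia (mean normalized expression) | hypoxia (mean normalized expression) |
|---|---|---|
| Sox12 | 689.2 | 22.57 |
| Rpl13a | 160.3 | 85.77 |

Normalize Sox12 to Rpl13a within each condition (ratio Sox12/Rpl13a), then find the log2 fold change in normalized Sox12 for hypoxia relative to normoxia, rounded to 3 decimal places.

-4.030

Sox12/Rpl13a (normoxia) = 689.2 / 160.3 = 4.2994
Sox12/Rpl13a (hypoxia) = 22.57 / 85.77 = 0.26315
Fold change = 0.26315 / 4.2994 = 0.0612
log2(0.0612) = -4.0302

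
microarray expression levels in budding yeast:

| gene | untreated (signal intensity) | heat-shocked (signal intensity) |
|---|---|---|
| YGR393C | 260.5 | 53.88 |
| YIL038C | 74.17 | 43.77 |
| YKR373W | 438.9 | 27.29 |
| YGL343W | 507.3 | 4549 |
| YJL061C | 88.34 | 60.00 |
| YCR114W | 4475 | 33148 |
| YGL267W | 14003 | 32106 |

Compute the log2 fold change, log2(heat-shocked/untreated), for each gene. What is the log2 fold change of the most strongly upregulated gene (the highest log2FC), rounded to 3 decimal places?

3.165

log2(53.88/260.5) = -2.273  (YGR393C)
log2(43.77/74.17) = -0.761  (YIL038C)
log2(27.29/438.9) = -4.007  (YKR373W)
log2(4549/507.3) = 3.165  (YGL343W)
log2(60.00/88.34) = -0.558  (YJL061C)
log2(33148/4475) = 2.889  (YCR114W)
log2(32106/14003) = 1.197  (YGL267W)
YGL343W is most strongly upregulated.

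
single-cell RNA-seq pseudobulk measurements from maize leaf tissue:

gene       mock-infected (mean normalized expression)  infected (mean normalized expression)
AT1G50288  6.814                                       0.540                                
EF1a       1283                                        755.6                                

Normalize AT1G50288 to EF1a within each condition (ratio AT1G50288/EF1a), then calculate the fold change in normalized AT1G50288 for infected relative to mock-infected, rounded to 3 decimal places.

0.135

AT1G50288/EF1a (mock-infected) = 6.814 / 1283 = 0.005311
AT1G50288/EF1a (infected) = 0.540 / 755.6 = 0.00071466
Fold change = 0.00071466 / 0.005311 = 0.1346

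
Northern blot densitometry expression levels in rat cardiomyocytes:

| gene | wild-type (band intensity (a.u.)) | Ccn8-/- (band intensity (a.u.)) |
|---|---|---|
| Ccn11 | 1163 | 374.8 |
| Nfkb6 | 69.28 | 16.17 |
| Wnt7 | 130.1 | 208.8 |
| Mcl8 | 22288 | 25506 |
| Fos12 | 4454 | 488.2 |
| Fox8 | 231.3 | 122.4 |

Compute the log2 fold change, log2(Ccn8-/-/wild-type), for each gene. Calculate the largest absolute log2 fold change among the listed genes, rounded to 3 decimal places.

3.190

log2(374.8/1163) = -1.634  (Ccn11)
log2(16.17/69.28) = -2.099  (Nfkb6)
log2(208.8/130.1) = 0.683  (Wnt7)
log2(25506/22288) = 0.195  (Mcl8)
log2(488.2/4454) = -3.190  (Fos12)
log2(122.4/231.3) = -0.918  (Fox8)
The largest magnitude belongs to Fos12.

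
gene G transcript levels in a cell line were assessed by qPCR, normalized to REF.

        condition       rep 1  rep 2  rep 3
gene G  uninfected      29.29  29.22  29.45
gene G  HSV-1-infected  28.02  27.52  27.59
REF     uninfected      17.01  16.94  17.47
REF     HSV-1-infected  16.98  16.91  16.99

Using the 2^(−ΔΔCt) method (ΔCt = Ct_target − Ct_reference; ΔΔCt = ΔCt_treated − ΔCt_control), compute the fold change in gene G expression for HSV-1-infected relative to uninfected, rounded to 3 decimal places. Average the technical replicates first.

2.694

Mean Ct: gene G uninfected 29.320; gene G HSV-1-infected 27.710; REF uninfected 17.140; REF HSV-1-infected 16.960
ΔCt(uninfected) = 29.320 − 17.140 = 12.180
ΔCt(HSV-1-infected) = 27.710 − 16.960 = 10.750
ΔΔCt = 10.750 − 12.180 = -1.430
Fold change = 2^(−(-1.430)) = 2^1.430 = 2.6945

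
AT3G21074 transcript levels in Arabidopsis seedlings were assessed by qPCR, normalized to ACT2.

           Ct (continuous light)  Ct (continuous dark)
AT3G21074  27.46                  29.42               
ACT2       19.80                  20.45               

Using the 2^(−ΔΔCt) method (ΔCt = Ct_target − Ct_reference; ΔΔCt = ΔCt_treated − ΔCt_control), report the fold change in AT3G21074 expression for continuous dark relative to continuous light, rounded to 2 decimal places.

0.40

ΔCt(continuous light) = 27.460 − 19.800 = 7.660
ΔCt(continuous dark) = 29.420 − 20.450 = 8.970
ΔΔCt = 8.970 − 7.660 = 1.310
Fold change = 2^(−1.310) = 0.403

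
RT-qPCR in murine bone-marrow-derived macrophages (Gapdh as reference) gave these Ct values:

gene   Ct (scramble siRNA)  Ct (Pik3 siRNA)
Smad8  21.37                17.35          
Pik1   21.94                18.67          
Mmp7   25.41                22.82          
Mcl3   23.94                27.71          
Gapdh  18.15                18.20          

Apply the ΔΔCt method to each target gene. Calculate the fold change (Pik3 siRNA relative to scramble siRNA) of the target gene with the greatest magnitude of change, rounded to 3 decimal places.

Smad8: ΔΔCt = (17.35−18.20) − (21.37−18.15) = -0.85 − 3.22 = -4.07; fold change = 2^4.07 = 16.795
Pik1: ΔΔCt = (18.67−18.20) − (21.94−18.15) = 0.47 − 3.79 = -3.32; fold change = 2^3.32 = 9.987
Mmp7: ΔΔCt = (22.82−18.20) − (25.41−18.15) = 4.62 − 7.26 = -2.64; fold change = 2^2.64 = 6.233
Mcl3: ΔΔCt = (27.71−18.20) − (23.94−18.15) = 9.51 − 5.79 = 3.72; fold change = 2^-3.72 = 0.076
Smad8 has the largest |ΔΔCt| = 4.07.

16.795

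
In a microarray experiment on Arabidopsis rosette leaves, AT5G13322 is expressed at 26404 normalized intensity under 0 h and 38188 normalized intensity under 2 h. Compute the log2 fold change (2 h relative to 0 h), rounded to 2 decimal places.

Fold change = 38188 / 26404 = 1.4463
log2(1.4463) = 0.532

0.53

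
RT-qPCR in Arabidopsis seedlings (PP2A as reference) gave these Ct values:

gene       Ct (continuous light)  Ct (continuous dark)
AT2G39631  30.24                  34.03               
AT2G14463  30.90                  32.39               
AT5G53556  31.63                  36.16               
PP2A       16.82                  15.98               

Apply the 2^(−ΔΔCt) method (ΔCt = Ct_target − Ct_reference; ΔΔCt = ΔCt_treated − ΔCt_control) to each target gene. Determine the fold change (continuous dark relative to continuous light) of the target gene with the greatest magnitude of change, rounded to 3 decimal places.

AT2G39631: ΔΔCt = (34.03−15.98) − (30.24−16.82) = 18.05 − 13.42 = 4.63; fold change = 2^-4.63 = 0.040
AT2G14463: ΔΔCt = (32.39−15.98) − (30.90−16.82) = 16.41 − 14.08 = 2.33; fold change = 2^-2.33 = 0.199
AT5G53556: ΔΔCt = (36.16−15.98) − (31.63−16.82) = 20.18 − 14.81 = 5.37; fold change = 2^-5.37 = 0.024
AT5G53556 has the largest |ΔΔCt| = 5.37.

0.024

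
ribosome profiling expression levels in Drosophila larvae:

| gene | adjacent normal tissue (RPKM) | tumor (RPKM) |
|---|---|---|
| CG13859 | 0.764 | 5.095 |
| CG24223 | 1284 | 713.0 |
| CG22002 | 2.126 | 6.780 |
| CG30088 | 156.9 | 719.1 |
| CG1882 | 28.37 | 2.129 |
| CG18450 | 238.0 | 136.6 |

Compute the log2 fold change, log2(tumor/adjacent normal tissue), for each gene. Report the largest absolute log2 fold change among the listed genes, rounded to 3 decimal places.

3.736

log2(5.095/0.764) = 2.737  (CG13859)
log2(713.0/1284) = -0.849  (CG24223)
log2(6.780/2.126) = 1.673  (CG22002)
log2(719.1/156.9) = 2.196  (CG30088)
log2(2.129/28.37) = -3.736  (CG1882)
log2(136.6/238.0) = -0.801  (CG18450)
The largest magnitude belongs to CG1882.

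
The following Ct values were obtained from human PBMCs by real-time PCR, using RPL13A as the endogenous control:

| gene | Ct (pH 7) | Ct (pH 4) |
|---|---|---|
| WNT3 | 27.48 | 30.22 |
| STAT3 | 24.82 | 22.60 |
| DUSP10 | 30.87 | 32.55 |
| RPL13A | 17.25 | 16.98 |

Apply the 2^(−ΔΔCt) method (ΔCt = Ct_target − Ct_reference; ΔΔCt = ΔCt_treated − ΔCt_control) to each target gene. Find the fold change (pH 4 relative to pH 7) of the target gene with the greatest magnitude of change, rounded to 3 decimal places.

WNT3: ΔΔCt = (30.22−16.98) − (27.48−17.25) = 13.24 − 10.23 = 3.01; fold change = 2^-3.01 = 0.124
STAT3: ΔΔCt = (22.60−16.98) − (24.82−17.25) = 5.62 − 7.57 = -1.95; fold change = 2^1.95 = 3.864
DUSP10: ΔΔCt = (32.55−16.98) − (30.87−17.25) = 15.57 − 13.62 = 1.95; fold change = 2^-1.95 = 0.259
WNT3 has the largest |ΔΔCt| = 3.01.

0.124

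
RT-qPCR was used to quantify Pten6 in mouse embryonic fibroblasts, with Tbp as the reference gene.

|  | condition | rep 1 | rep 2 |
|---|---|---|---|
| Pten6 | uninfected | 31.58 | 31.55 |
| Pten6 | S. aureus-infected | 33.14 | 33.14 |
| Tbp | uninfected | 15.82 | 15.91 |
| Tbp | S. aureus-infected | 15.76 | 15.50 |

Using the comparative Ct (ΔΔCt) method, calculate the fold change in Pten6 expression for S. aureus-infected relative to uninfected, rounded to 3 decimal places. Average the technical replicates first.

Mean Ct: Pten6 uninfected 31.565; Pten6 S. aureus-infected 33.140; Tbp uninfected 15.865; Tbp S. aureus-infected 15.630
ΔCt(uninfected) = 31.565 − 15.865 = 15.700
ΔCt(S. aureus-infected) = 33.140 − 15.630 = 17.510
ΔΔCt = 17.510 − 15.700 = 1.810
Fold change = 2^(−1.810) = 0.2852

0.285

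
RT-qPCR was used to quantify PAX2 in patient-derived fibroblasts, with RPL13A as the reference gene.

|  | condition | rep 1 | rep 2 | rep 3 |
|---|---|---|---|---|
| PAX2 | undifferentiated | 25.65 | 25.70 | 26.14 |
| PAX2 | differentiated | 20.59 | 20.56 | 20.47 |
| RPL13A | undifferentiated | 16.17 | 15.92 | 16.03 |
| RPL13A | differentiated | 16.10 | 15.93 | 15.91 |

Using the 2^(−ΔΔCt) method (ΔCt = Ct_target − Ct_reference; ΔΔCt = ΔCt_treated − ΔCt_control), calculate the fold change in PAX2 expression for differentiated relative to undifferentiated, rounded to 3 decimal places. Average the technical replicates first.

Mean Ct: PAX2 undifferentiated 25.830; PAX2 differentiated 20.540; RPL13A undifferentiated 16.040; RPL13A differentiated 15.980
ΔCt(undifferentiated) = 25.830 − 16.040 = 9.790
ΔCt(differentiated) = 20.540 − 15.980 = 4.560
ΔΔCt = 4.560 − 9.790 = -5.230
Fold change = 2^(−(-5.230)) = 2^5.230 = 37.5307

37.531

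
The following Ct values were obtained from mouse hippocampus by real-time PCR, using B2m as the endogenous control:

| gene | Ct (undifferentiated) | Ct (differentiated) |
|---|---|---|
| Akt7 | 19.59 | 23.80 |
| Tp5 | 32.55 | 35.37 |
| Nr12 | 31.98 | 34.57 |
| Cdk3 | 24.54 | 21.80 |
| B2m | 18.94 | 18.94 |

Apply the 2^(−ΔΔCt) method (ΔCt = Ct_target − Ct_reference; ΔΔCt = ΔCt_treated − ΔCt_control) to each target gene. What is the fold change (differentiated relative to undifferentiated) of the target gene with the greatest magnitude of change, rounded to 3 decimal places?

Akt7: ΔΔCt = (23.80−18.94) − (19.59−18.94) = 4.86 − 0.65 = 4.21; fold change = 2^-4.21 = 0.054
Tp5: ΔΔCt = (35.37−18.94) − (32.55−18.94) = 16.43 − 13.61 = 2.82; fold change = 2^-2.82 = 0.142
Nr12: ΔΔCt = (34.57−18.94) − (31.98−18.94) = 15.63 − 13.04 = 2.59; fold change = 2^-2.59 = 0.166
Cdk3: ΔΔCt = (21.80−18.94) − (24.54−18.94) = 2.86 − 5.60 = -2.74; fold change = 2^2.74 = 6.681
Akt7 has the largest |ΔΔCt| = 4.21.

0.054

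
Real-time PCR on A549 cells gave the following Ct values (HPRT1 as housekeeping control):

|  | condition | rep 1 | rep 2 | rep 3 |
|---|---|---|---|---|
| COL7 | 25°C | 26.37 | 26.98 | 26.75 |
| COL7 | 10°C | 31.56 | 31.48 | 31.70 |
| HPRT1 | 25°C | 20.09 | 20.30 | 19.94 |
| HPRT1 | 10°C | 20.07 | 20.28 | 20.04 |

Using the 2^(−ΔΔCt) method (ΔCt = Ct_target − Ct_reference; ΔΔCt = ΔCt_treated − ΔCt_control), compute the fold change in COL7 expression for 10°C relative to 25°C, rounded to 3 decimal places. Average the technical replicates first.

Mean Ct: COL7 25°C 26.700; COL7 10°C 31.580; HPRT1 25°C 20.110; HPRT1 10°C 20.130
ΔCt(25°C) = 26.700 − 20.110 = 6.590
ΔCt(10°C) = 31.580 − 20.130 = 11.450
ΔΔCt = 11.450 − 6.590 = 4.860
Fold change = 2^(−4.860) = 0.0344

0.034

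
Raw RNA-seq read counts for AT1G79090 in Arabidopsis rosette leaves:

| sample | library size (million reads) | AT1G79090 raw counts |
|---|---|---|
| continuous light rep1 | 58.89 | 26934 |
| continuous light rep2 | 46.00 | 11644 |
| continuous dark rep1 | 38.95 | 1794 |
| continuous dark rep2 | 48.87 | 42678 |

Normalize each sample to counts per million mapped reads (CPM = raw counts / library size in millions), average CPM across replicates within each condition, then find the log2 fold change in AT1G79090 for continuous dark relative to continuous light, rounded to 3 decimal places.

0.372

CPM(continuous light rep1) = 26934 / 58.89 = 457.3612
CPM(continuous light rep2) = 11644 / 46.00 = 253.1304
CPM(continuous dark rep1) = 1794 / 38.95 = 46.0591
CPM(continuous dark rep2) = 42678 / 48.87 = 873.2965
mean CPM(continuous light) = 355.2458; mean CPM(continuous dark) = 459.6778
Fold change = 459.6778 / 355.2458 = 1.29397
log2(1.29397) = 0.3718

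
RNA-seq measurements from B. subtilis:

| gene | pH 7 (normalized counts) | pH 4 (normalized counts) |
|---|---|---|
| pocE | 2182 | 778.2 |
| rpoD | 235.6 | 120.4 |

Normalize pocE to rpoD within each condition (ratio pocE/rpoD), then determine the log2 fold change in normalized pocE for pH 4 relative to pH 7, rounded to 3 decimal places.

-0.519

pocE/rpoD (pH 7) = 2182 / 235.6 = 9.2615
pocE/rpoD (pH 4) = 778.2 / 120.4 = 6.4635
Fold change = 6.4635 / 9.2615 = 0.6979
log2(0.6979) = -0.5189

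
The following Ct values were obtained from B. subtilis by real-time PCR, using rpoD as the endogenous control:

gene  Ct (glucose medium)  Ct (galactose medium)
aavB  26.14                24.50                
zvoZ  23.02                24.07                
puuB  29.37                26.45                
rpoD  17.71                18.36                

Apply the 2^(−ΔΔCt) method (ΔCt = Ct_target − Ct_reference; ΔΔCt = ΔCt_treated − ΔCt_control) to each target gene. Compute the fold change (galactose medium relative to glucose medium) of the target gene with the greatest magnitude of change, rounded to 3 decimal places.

11.876

aavB: ΔΔCt = (24.50−18.36) − (26.14−17.71) = 6.14 − 8.43 = -2.29; fold change = 2^2.29 = 4.891
zvoZ: ΔΔCt = (24.07−18.36) − (23.02−17.71) = 5.71 − 5.31 = 0.40; fold change = 2^-0.40 = 0.758
puuB: ΔΔCt = (26.45−18.36) − (29.37−17.71) = 8.09 − 11.66 = -3.57; fold change = 2^3.57 = 11.876
puuB has the largest |ΔΔCt| = 3.57.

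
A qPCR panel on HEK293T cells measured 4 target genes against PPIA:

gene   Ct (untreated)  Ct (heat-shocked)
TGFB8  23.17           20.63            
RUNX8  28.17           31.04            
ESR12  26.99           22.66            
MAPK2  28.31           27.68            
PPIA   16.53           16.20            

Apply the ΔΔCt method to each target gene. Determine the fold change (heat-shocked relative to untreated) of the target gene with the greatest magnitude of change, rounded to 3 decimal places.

TGFB8: ΔΔCt = (20.63−16.20) − (23.17−16.53) = 4.43 − 6.64 = -2.21; fold change = 2^2.21 = 4.627
RUNX8: ΔΔCt = (31.04−16.20) − (28.17−16.53) = 14.84 − 11.64 = 3.20; fold change = 2^-3.20 = 0.109
ESR12: ΔΔCt = (22.66−16.20) − (26.99−16.53) = 6.46 − 10.46 = -4.00; fold change = 2^4.00 = 16.000
MAPK2: ΔΔCt = (27.68−16.20) − (28.31−16.53) = 11.48 − 11.78 = -0.30; fold change = 2^0.30 = 1.231
ESR12 has the largest |ΔΔCt| = 4.00.

16.000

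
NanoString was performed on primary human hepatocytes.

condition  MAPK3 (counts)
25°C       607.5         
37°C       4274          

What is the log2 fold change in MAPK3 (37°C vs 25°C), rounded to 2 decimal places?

Fold change = 4274 / 607.5 = 7.0354
log2(7.0354) = 2.815

2.81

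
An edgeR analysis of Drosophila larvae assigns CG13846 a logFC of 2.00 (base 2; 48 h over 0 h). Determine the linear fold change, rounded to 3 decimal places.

4.000

Fold change = 2^(2.00) = 4.0000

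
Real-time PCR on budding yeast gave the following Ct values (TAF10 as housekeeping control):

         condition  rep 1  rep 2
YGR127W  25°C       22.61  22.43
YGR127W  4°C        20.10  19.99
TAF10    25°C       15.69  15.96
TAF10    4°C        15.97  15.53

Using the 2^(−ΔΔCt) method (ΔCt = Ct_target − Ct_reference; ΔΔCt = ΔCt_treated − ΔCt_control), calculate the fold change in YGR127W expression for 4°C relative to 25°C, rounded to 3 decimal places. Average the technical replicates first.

Mean Ct: YGR127W 25°C 22.520; YGR127W 4°C 20.045; TAF10 25°C 15.825; TAF10 4°C 15.750
ΔCt(25°C) = 22.520 − 15.825 = 6.695
ΔCt(4°C) = 20.045 − 15.750 = 4.295
ΔΔCt = 4.295 − 6.695 = -2.400
Fold change = 2^(−(-2.400)) = 2^2.400 = 5.2780

5.278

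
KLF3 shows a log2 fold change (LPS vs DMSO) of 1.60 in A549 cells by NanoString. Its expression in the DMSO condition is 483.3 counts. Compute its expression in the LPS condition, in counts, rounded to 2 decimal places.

Fold change = 2^(1.60) = 3.0314
LPS expression = 483.3 × 3.0314 = 1465.09

1465.09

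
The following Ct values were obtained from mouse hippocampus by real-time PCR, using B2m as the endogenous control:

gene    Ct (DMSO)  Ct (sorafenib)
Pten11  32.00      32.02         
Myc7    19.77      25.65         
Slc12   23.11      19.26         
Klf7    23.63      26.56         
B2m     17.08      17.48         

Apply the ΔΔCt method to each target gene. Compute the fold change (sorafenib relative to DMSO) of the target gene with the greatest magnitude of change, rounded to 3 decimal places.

Pten11: ΔΔCt = (32.02−17.48) − (32.00−17.08) = 14.54 − 14.92 = -0.38; fold change = 2^0.38 = 1.301
Myc7: ΔΔCt = (25.65−17.48) − (19.77−17.08) = 8.17 − 2.69 = 5.48; fold change = 2^-5.48 = 0.022
Slc12: ΔΔCt = (19.26−17.48) − (23.11−17.08) = 1.78 − 6.03 = -4.25; fold change = 2^4.25 = 19.027
Klf7: ΔΔCt = (26.56−17.48) − (23.63−17.08) = 9.08 − 6.55 = 2.53; fold change = 2^-2.53 = 0.173
Myc7 has the largest |ΔΔCt| = 5.48.

0.022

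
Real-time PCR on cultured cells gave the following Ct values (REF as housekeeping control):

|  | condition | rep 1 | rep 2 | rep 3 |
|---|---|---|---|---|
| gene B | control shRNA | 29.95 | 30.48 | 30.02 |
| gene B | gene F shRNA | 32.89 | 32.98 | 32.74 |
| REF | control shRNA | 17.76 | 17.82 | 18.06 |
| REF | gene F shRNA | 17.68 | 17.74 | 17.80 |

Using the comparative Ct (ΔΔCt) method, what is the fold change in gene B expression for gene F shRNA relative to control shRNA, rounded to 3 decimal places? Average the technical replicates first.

Mean Ct: gene B control shRNA 30.150; gene B gene F shRNA 32.870; REF control shRNA 17.880; REF gene F shRNA 17.740
ΔCt(control shRNA) = 30.150 − 17.880 = 12.270
ΔCt(gene F shRNA) = 32.870 − 17.740 = 15.130
ΔΔCt = 15.130 − 12.270 = 2.860
Fold change = 2^(−2.860) = 0.1377

0.138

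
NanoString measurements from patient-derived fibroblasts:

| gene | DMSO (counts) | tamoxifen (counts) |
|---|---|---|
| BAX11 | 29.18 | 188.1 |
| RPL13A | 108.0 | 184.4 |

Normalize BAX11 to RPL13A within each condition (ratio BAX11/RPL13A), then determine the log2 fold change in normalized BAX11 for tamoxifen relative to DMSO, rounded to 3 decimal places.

BAX11/RPL13A (DMSO) = 29.18 / 108.0 = 0.27019
BAX11/RPL13A (tamoxifen) = 188.1 / 184.4 = 1.0201
Fold change = 1.0201 / 0.27019 = 3.7754
log2(3.7754) = 1.9166

1.917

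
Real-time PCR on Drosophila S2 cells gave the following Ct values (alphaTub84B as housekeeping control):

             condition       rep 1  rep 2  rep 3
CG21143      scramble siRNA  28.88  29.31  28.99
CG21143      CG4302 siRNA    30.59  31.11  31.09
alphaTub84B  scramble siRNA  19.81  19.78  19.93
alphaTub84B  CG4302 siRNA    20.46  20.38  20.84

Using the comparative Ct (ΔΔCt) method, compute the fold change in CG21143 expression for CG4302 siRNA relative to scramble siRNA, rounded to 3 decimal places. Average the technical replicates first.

0.451

Mean Ct: CG21143 scramble siRNA 29.060; CG21143 CG4302 siRNA 30.930; alphaTub84B scramble siRNA 19.840; alphaTub84B CG4302 siRNA 20.560
ΔCt(scramble siRNA) = 29.060 − 19.840 = 9.220
ΔCt(CG4302 siRNA) = 30.930 − 20.560 = 10.370
ΔΔCt = 10.370 − 9.220 = 1.150
Fold change = 2^(−1.150) = 0.4506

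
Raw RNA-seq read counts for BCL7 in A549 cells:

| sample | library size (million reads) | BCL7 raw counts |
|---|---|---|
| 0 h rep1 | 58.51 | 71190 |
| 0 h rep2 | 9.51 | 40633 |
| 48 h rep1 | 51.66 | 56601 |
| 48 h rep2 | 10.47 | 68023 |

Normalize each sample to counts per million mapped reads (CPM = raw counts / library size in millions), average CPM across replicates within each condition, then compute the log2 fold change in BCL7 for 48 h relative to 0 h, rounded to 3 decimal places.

CPM(0 h rep1) = 71190 / 58.51 = 1216.7151
CPM(0 h rep2) = 40633 / 9.51 = 4272.6604
CPM(48 h rep1) = 56601 / 51.66 = 1095.6446
CPM(48 h rep2) = 68023 / 10.47 = 6496.9436
mean CPM(0 h) = 2744.6877; mean CPM(48 h) = 3796.2941
Fold change = 3796.2941 / 2744.6877 = 1.38314
log2(1.38314) = 0.4679

0.468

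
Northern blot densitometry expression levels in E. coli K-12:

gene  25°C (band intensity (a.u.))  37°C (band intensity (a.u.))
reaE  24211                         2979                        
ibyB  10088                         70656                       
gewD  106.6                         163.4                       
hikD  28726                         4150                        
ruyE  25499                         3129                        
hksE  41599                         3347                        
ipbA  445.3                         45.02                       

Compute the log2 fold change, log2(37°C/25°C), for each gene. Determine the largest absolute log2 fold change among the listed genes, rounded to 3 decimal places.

3.636

log2(2979/24211) = -3.023  (reaE)
log2(70656/10088) = 2.808  (ibyB)
log2(163.4/106.6) = 0.616  (gewD)
log2(4150/28726) = -2.791  (hikD)
log2(3129/25499) = -3.027  (ruyE)
log2(3347/41599) = -3.636  (hksE)
log2(45.02/445.3) = -3.306  (ipbA)
The largest magnitude belongs to hksE.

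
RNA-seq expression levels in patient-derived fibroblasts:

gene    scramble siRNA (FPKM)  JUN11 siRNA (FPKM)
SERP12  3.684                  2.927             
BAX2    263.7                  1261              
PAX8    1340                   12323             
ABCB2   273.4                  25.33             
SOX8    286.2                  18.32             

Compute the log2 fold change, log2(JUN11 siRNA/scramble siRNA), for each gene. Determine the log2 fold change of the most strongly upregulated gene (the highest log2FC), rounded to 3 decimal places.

3.201

log2(2.927/3.684) = -0.332  (SERP12)
log2(1261/263.7) = 2.258  (BAX2)
log2(12323/1340) = 3.201  (PAX8)
log2(25.33/273.4) = -3.432  (ABCB2)
log2(18.32/286.2) = -3.966  (SOX8)
PAX8 is most strongly upregulated.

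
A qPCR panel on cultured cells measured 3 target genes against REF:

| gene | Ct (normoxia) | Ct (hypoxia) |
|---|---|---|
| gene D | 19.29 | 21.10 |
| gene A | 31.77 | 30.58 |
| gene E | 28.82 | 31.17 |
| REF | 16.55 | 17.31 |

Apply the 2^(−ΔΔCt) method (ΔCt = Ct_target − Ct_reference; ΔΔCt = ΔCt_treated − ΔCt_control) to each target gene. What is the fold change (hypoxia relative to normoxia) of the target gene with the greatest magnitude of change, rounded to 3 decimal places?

gene D: ΔΔCt = (21.10−17.31) − (19.29−16.55) = 3.79 − 2.74 = 1.05; fold change = 2^-1.05 = 0.483
gene A: ΔΔCt = (30.58−17.31) − (31.77−16.55) = 13.27 − 15.22 = -1.95; fold change = 2^1.95 = 3.864
gene E: ΔΔCt = (31.17−17.31) − (28.82−16.55) = 13.86 − 12.27 = 1.59; fold change = 2^-1.59 = 0.332
gene A has the largest |ΔΔCt| = 1.95.

3.864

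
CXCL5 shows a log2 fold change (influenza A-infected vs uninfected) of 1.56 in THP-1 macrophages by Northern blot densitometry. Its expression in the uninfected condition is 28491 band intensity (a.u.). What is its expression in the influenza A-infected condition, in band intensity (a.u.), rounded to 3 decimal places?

84006.809

Fold change = 2^(1.56) = 2.9485
influenza A-infected expression = 28491 × 2.9485 = 84006.809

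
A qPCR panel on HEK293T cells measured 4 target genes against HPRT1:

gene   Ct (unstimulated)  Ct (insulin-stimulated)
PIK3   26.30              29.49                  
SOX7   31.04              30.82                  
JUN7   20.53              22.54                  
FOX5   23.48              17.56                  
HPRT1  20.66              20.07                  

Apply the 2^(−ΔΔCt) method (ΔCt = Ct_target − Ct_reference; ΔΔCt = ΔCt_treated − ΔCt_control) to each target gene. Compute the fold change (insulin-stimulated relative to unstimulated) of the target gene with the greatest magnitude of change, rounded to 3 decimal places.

PIK3: ΔΔCt = (29.49−20.07) − (26.30−20.66) = 9.42 − 5.64 = 3.78; fold change = 2^-3.78 = 0.073
SOX7: ΔΔCt = (30.82−20.07) − (31.04−20.66) = 10.75 − 10.38 = 0.37; fold change = 2^-0.37 = 0.774
JUN7: ΔΔCt = (22.54−20.07) − (20.53−20.66) = 2.47 − (-0.13) = 2.60; fold change = 2^-2.60 = 0.165
FOX5: ΔΔCt = (17.56−20.07) − (23.48−20.66) = -2.51 − 2.82 = -5.33; fold change = 2^5.33 = 40.224
FOX5 has the largest |ΔΔCt| = 5.33.

40.224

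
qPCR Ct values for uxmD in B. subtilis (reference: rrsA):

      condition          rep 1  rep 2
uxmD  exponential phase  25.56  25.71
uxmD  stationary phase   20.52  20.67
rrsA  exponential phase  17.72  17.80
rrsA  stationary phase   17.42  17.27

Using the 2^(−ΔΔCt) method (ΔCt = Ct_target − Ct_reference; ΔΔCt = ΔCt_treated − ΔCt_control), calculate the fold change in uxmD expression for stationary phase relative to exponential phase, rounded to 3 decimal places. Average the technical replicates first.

24.675

Mean Ct: uxmD exponential phase 25.635; uxmD stationary phase 20.595; rrsA exponential phase 17.760; rrsA stationary phase 17.345
ΔCt(exponential phase) = 25.635 − 17.760 = 7.875
ΔCt(stationary phase) = 20.595 − 17.345 = 3.250
ΔΔCt = 3.250 − 7.875 = -4.625
Fold change = 2^(−(-4.625)) = 2^4.625 = 24.6754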